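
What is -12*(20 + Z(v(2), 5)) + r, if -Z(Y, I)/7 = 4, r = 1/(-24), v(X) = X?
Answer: 2303/24 ≈ 95.958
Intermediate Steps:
r = -1/24 ≈ -0.041667
Z(Y, I) = -28 (Z(Y, I) = -7*4 = -28)
-12*(20 + Z(v(2), 5)) + r = -12*(20 - 28) - 1/24 = -12*(-8) - 1/24 = 96 - 1/24 = 2303/24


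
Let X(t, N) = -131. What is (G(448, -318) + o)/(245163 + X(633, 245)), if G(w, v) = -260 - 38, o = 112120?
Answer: 55911/122516 ≈ 0.45636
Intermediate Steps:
G(w, v) = -298
(G(448, -318) + o)/(245163 + X(633, 245)) = (-298 + 112120)/(245163 - 131) = 111822/245032 = 111822*(1/245032) = 55911/122516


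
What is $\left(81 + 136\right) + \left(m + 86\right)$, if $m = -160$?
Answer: $143$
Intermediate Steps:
$\left(81 + 136\right) + \left(m + 86\right) = \left(81 + 136\right) + \left(-160 + 86\right) = 217 - 74 = 143$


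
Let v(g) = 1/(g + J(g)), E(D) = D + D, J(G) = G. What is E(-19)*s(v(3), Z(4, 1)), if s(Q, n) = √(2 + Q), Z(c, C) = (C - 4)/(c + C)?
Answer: -19*√78/3 ≈ -55.935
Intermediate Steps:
Z(c, C) = (-4 + C)/(C + c)
E(D) = 2*D
v(g) = 1/(2*g) (v(g) = 1/(g + g) = 1/(2*g))
E(-19)*s(v(3), Z(4, 1)) = (2*(-19))*√(2 + (½)/3) = -38*√(2 + (½)*(⅓)) = -38*√(2 + ⅙) = -19*√78/3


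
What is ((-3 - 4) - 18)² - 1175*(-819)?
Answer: 962950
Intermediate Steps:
((-3 - 4) - 18)² - 1175*(-819) = (-7 - 18)² + 962325 = (-25)² + 962325 = 625 + 962325 = 962950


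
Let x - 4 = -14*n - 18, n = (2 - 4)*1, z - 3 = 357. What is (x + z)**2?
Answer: 139876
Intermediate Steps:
z = 360 (z = 3 + 357 = 360)
n = -2 (n = -2*1 = -2)
x = 14 (x = 4 + (-14*(-2) - 18) = 4 + (28 - 18) = 4 + 10 = 14)
(x + z)**2 = (14 + 360)**2 = 374**2 = 139876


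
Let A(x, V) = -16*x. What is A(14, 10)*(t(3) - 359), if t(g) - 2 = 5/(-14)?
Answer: 80048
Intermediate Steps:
t(g) = 23/14 (t(g) = 2 + 5/(-14) = 2 + 5*(-1/14) = 2 - 5/14 = 23/14)
A(14, 10)*(t(3) - 359) = (-16*14)*(23/14 - 359) = -224*(-5003/14) = 80048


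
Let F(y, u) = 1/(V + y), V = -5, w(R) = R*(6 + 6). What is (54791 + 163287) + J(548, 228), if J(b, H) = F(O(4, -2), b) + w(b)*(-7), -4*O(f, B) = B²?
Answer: 1032275/6 ≈ 1.7205e+5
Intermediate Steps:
w(R) = 12*R (w(R) = R*12 = 12*R)
O(f, B) = -B²/4
F(y, u) = 1/(-5 + y)
J(b, H) = -⅙ - 84*b (J(b, H) = 1/(-5 - ¼*(-2)²) + (12*b)*(-7) = 1/(-5 - ¼*4) - 84*b = 1/(-5 - 1) - 84*b = 1/(-6) - 84*b = -⅙ - 84*b)
(54791 + 163287) + J(548, 228) = (54791 + 163287) + (-⅙ - 84*548) = 218078 + (-⅙ - 46032) = 218078 - 276193/6 = 1032275/6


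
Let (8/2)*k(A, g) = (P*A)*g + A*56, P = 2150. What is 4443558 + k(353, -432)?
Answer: -77518100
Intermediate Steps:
k(A, g) = 14*A + 1075*A*g/2 (k(A, g) = ((2150*A)*g + A*56)/4 = (2150*A*g + 56*A)/4 = (56*A + 2150*A*g)/4 = 14*A + 1075*A*g/2)
4443558 + k(353, -432) = 4443558 + (½)*353*(28 + 1075*(-432)) = 4443558 + (½)*353*(28 - 464400) = 4443558 + (½)*353*(-464372) = 4443558 - 81961658 = -77518100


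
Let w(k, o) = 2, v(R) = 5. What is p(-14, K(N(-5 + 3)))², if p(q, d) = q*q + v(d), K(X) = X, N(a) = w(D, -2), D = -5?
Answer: 40401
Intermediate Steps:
N(a) = 2
p(q, d) = 5 + q² (p(q, d) = q*q + 5 = q² + 5 = 5 + q²)
p(-14, K(N(-5 + 3)))² = (5 + (-14)²)² = (5 + 196)² = 201² = 40401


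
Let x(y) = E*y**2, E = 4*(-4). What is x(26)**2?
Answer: 116985856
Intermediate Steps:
E = -16
x(y) = -16*y**2
x(26)**2 = (-16*26**2)**2 = (-16*676)**2 = (-10816)**2 = 116985856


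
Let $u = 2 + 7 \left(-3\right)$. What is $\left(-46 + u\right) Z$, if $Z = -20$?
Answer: $1300$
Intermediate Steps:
$u = -19$ ($u = 2 - 21 = -19$)
$\left(-46 + u\right) Z = \left(-46 - 19\right) \left(-20\right) = \left(-65\right) \left(-20\right) = 1300$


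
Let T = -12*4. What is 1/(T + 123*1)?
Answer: 1/75 ≈ 0.013333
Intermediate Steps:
T = -48
1/(T + 123*1) = 1/(-48 + 123*1) = 1/(-48 + 123) = 1/75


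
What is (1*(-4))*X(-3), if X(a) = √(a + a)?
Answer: -4*I*√6 ≈ -9.798*I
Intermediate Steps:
X(a) = √2*√a (X(a) = √(2*a) = √2*√a)
(1*(-4))*X(-3) = (1*(-4))*(√2*√(-3)) = -4*√2*I*√3 = -4*I*√6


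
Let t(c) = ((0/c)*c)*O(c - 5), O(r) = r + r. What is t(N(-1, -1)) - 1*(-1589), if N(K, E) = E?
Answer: 1589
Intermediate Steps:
O(r) = 2*r
t(c) = 0 (t(c) = ((0/c)*c)*(2*(c - 5)) = (0*c)*(2*(-5 + c)) = 0*(-10 + 2*c) = 0)
t(N(-1, -1)) - 1*(-1589) = 0 - 1*(-1589) = 0 + 1589 = 1589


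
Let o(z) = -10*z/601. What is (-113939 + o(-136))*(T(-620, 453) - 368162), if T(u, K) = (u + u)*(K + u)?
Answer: 11030247649278/601 ≈ 1.8353e+10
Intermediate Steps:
T(u, K) = 2*u*(K + u) (T(u, K) = (2*u)*(K + u) = 2*u*(K + u))
o(z) = -10*z/601
(-113939 + o(-136))*(T(-620, 453) - 368162) = (-113939 - 10/601*(-136))*(2*(-620)*(453 - 620) - 368162) = (-113939 + 1360/601)*(2*(-620)*(-167) - 368162) = -68475979*(207080 - 368162)/601 = -68475979/601*(-161082) = 11030247649278/601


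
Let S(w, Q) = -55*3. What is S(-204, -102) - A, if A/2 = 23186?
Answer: -46537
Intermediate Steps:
S(w, Q) = -165
A = 46372 (A = 2*23186 = 46372)
S(-204, -102) - A = -165 - 1*46372 = -165 - 46372 = -46537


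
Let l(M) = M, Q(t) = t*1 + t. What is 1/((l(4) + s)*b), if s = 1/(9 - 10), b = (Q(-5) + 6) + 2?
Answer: -⅙ ≈ -0.16667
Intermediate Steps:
Q(t) = 2*t (Q(t) = t + t = 2*t)
b = -2 (b = (2*(-5) + 6) + 2 = (-10 + 6) + 2 = -4 + 2 = -2)
s = -1 (s = 1/(-1) = -1)
1/((l(4) + s)*b) = 1/((4 - 1)*(-2)) = 1/(3*(-2)) = 1/(-6) = -⅙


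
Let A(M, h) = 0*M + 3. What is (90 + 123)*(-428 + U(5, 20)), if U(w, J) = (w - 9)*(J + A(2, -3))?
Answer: -110760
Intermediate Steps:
A(M, h) = 3 (A(M, h) = 0 + 3 = 3)
U(w, J) = (-9 + w)*(3 + J) (U(w, J) = (w - 9)*(J + 3) = (-9 + w)*(3 + J))
(90 + 123)*(-428 + U(5, 20)) = (90 + 123)*(-428 + (-27 - 9*20 + 3*5 + 20*5)) = 213*(-428 + (-27 - 180 + 15 + 100)) = 213*(-428 - 92) = 213*(-520) = -110760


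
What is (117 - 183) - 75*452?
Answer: -33966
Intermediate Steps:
(117 - 183) - 75*452 = -66 - 33900 = -33966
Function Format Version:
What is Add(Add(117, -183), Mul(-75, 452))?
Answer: -33966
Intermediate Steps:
Add(Add(117, -183), Mul(-75, 452)) = Add(-66, -33900) = -33966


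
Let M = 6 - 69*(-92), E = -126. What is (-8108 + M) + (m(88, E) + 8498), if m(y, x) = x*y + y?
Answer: -4256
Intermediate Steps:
m(y, x) = y + x*y
M = 6354 (M = 6 + 6348 = 6354)
(-8108 + M) + (m(88, E) + 8498) = (-8108 + 6354) + (88*(1 - 126) + 8498) = -1754 + (88*(-125) + 8498) = -1754 + (-11000 + 8498) = -1754 - 2502 = -4256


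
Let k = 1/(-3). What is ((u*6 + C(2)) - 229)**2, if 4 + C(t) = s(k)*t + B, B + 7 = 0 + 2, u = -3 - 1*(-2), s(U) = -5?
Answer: 64516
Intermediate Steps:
k = -1/3 ≈ -0.33333
u = -1 (u = -3 + 2 = -1)
B = -5 (B = -7 + (0 + 2) = -7 + 2 = -5)
C(t) = -9 - 5*t (C(t) = -4 + (-5*t - 5) = -4 + (-5 - 5*t) = -9 - 5*t)
((u*6 + C(2)) - 229)**2 = ((-1*6 + (-9 - 5*2)) - 229)**2 = ((-6 + (-9 - 10)) - 229)**2 = ((-6 - 19) - 229)**2 = (-25 - 229)**2 = (-254)**2 = 64516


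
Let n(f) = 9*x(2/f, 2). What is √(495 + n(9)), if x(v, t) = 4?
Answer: 3*√59 ≈ 23.043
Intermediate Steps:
n(f) = 36 (n(f) = 9*4 = 36)
√(495 + n(9)) = √(495 + 36) = √531 = 3*√59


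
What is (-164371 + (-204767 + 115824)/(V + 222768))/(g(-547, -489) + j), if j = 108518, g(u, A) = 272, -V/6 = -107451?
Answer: -142587657797/94372496460 ≈ -1.5109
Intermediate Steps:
V = 644706 (V = -6*(-107451) = 644706)
(-164371 + (-204767 + 115824)/(V + 222768))/(g(-547, -489) + j) = (-164371 + (-204767 + 115824)/(644706 + 222768))/(272 + 108518) = (-164371 - 88943/867474)/108790 = (-164371 - 88943*1/867474)*(1/108790) = (-164371 - 88943/867474)*(1/108790) = -142587657797/867474*1/108790 = -142587657797/94372496460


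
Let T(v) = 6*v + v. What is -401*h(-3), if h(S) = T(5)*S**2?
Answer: -126315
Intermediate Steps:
T(v) = 7*v
h(S) = 35*S**2 (h(S) = (7*5)*S**2 = 35*S**2)
-401*h(-3) = -14035*(-3)**2 = -14035*9 = -401*315 = -126315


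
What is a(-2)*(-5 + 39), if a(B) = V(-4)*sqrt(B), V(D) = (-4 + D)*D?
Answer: 1088*I*sqrt(2) ≈ 1538.7*I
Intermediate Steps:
V(D) = D*(-4 + D)
a(B) = 32*sqrt(B) (a(B) = (-4*(-4 - 4))*sqrt(B) = (-4*(-8))*sqrt(B) = 32*sqrt(B))
a(-2)*(-5 + 39) = (32*sqrt(-2))*(-5 + 39) = (32*(I*sqrt(2)))*34 = (32*I*sqrt(2))*34 = 1088*I*sqrt(2)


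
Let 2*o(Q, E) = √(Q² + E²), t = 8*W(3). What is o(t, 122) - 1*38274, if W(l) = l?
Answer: -38274 + √3865 ≈ -38212.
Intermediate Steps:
t = 24 (t = 8*3 = 24)
o(Q, E) = √(E² + Q²)/2 (o(Q, E) = √(Q² + E²)/2 = √(E² + Q²)/2)
o(t, 122) - 1*38274 = √(122² + 24²)/2 - 1*38274 = √(14884 + 576)/2 - 38274 = √15460/2 - 38274 = (2*√3865)/2 - 38274 = √3865 - 38274 = -38274 + √3865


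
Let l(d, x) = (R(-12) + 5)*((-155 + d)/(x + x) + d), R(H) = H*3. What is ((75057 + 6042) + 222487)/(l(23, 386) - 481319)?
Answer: -58592098/93031153 ≈ -0.62981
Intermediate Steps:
R(H) = 3*H
l(d, x) = -31*d - 31*(-155 + d)/(2*x) (l(d, x) = (3*(-12) + 5)*((-155 + d)/(x + x) + d) = (-36 + 5)*((-155 + d)/((2*x)) + d) = -31*((-155 + d)*(1/(2*x)) + d) = -31*((-155 + d)/(2*x) + d) = -31*(d + (-155 + d)/(2*x)) = -31*d - 31*(-155 + d)/(2*x))
((75057 + 6042) + 222487)/(l(23, 386) - 481319) = ((75057 + 6042) + 222487)/((31/2)*(155 - 1*23 - 2*23*386)/386 - 481319) = (81099 + 222487)/((31/2)*(1/386)*(155 - 23 - 17756) - 481319) = 303586/((31/2)*(1/386)*(-17624) - 481319) = 303586/(-136586/193 - 481319) = 303586/(-93031153/193) = 303586*(-193/93031153) = -58592098/93031153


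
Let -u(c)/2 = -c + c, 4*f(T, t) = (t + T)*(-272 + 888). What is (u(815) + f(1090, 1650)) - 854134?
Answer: -432174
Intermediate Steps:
f(T, t) = 154*T + 154*t (f(T, t) = ((t + T)*(-272 + 888))/4 = ((T + t)*616)/4 = (616*T + 616*t)/4 = 154*T + 154*t)
u(c) = 0 (u(c) = -2*(-c + c) = -2*0 = 0)
(u(815) + f(1090, 1650)) - 854134 = (0 + (154*1090 + 154*1650)) - 854134 = (0 + (167860 + 254100)) - 854134 = (0 + 421960) - 854134 = 421960 - 854134 = -432174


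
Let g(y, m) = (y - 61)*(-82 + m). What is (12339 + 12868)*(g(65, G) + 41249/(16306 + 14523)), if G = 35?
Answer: -145056277821/30829 ≈ -4.7052e+6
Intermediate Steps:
g(y, m) = (-82 + m)*(-61 + y) (g(y, m) = (-61 + y)*(-82 + m) = (-82 + m)*(-61 + y))
(12339 + 12868)*(g(65, G) + 41249/(16306 + 14523)) = (12339 + 12868)*((5002 - 82*65 - 61*35 + 35*65) + 41249/(16306 + 14523)) = 25207*((5002 - 5330 - 2135 + 2275) + 41249/30829) = 25207*(-188 + 41249*(1/30829)) = 25207*(-188 + 41249/30829) = 25207*(-5754603/30829) = -145056277821/30829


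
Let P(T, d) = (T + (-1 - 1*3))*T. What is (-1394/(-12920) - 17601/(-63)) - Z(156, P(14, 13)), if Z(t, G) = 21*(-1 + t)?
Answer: -23744579/7980 ≈ -2975.5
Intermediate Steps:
P(T, d) = T*(-4 + T) (P(T, d) = (T + (-1 - 3))*T = (T - 4)*T = (-4 + T)*T = T*(-4 + T))
Z(t, G) = -21 + 21*t
(-1394/(-12920) - 17601/(-63)) - Z(156, P(14, 13)) = (-1394/(-12920) - 17601/(-63)) - (-21 + 21*156) = (-1394*(-1/12920) - 17601*(-1/63)) - (-21 + 3276) = (41/380 + 5867/21) - 1*3255 = 2230321/7980 - 3255 = -23744579/7980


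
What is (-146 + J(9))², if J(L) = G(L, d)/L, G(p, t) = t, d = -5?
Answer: 1739761/81 ≈ 21479.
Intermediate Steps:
J(L) = -5/L
(-146 + J(9))² = (-146 - 5/9)² = (-1319/9)² = 1739761/81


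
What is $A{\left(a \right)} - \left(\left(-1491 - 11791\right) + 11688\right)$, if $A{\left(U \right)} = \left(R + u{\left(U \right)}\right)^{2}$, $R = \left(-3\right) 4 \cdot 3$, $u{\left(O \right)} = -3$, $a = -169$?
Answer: $3115$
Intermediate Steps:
$R = -36$ ($R = \left(-12\right) 3 = -36$)
$A{\left(U \right)} = 1521$ ($A{\left(U \right)} = \left(-36 - 3\right)^{2} = \left(-39\right)^{2} = 1521$)
$A{\left(a \right)} - \left(\left(-1491 - 11791\right) + 11688\right) = 1521 - \left(\left(-1491 - 11791\right) + 11688\right) = 1521 - \left(-13282 + 11688\right) = 1521 - -1594 = 1521 + 1594 = 3115$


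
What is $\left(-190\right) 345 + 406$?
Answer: $-65144$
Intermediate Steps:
$\left(-190\right) 345 + 406 = -65550 + 406 = -65144$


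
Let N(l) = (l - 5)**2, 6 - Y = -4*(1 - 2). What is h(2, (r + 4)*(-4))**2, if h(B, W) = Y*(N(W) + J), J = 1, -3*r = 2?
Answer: 36820624/81 ≈ 4.5458e+5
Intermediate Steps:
r = -2/3 (r = -1/3*2 = -2/3 ≈ -0.66667)
Y = 2 (Y = 6 - (-4)*(1 - 2) = 6 - (-4)*(-1) = 6 - 1*4 = 6 - 4 = 2)
N(l) = (-5 + l)**2
h(B, W) = 2 + 2*(-5 + W)**2 (h(B, W) = 2*((-5 + W)**2 + 1) = 2*(1 + (-5 + W)**2) = 2 + 2*(-5 + W)**2)
h(2, (r + 4)*(-4))**2 = (2 + 2*(-5 + (-2/3 + 4)*(-4))**2)**2 = (2 + 2*(-5 + (10/3)*(-4))**2)**2 = (2 + 2*(-5 - 40/3)**2)**2 = (2 + 2*(-55/3)**2)**2 = (2 + 2*(3025/9))**2 = (2 + 6050/9)**2 = (6068/9)**2 = 36820624/81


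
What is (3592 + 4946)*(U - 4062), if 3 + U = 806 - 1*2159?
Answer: -46258884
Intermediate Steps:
U = -1356 (U = -3 + (806 - 1*2159) = -3 + (806 - 2159) = -3 - 1353 = -1356)
(3592 + 4946)*(U - 4062) = (3592 + 4946)*(-1356 - 4062) = 8538*(-5418) = -46258884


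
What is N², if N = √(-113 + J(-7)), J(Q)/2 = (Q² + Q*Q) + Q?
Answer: 69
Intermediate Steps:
J(Q) = 2*Q + 4*Q² (J(Q) = 2*((Q² + Q*Q) + Q) = 2*((Q² + Q²) + Q) = 2*(2*Q² + Q) = 2*(Q + 2*Q²) = 2*Q + 4*Q²)
N = √69 (N = √(-113 + 2*(-7)*(1 + 2*(-7))) = √(-113 + 2*(-7)*(1 - 14)) = √(-113 + 2*(-7)*(-13)) = √(-113 + 182) = √69 ≈ 8.3066)
N² = (√69)² = 69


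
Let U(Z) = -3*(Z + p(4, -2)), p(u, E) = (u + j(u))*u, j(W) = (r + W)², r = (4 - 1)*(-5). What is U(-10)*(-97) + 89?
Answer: 142679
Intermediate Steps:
r = -15 (r = 3*(-5) = -15)
j(W) = (-15 + W)²
p(u, E) = u*(u + (-15 + u)²) (p(u, E) = (u + (-15 + u)²)*u = u*(u + (-15 + u)²))
U(Z) = -1500 - 3*Z (U(Z) = -3*(Z + 4*(4 + (-15 + 4)²)) = -3*(Z + 4*(4 + (-11)²)) = -3*(Z + 4*(4 + 121)) = -3*(Z + 4*125) = -3*(Z + 500) = -3*(500 + Z) = -1500 - 3*Z)
U(-10)*(-97) + 89 = (-1500 - 3*(-10))*(-97) + 89 = (-1500 + 30)*(-97) + 89 = -1470*(-97) + 89 = 142590 + 89 = 142679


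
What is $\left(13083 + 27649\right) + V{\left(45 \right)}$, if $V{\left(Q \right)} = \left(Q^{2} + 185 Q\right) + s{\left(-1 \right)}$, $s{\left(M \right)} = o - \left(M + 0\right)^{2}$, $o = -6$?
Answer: $51075$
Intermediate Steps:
$s{\left(M \right)} = -6 - M^{2}$ ($s{\left(M \right)} = -6 - \left(M + 0\right)^{2} = -6 - M^{2}$)
$V{\left(Q \right)} = -7 + Q^{2} + 185 Q$ ($V{\left(Q \right)} = \left(Q^{2} + 185 Q\right) - 7 = -7 + Q^{2} + 185 Q$)
$\left(13083 + 27649\right) + V{\left(45 \right)} = \left(13083 + 27649\right) + \left(-7 + 45^{2} + 185 \cdot 45\right) = 40732 + \left(-7 + 2025 + 8325\right) = 40732 + 10343 = 51075$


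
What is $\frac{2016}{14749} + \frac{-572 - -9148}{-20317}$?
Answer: $- \frac{12218336}{42807919} \approx -0.28542$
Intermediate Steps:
$\frac{2016}{14749} + \frac{-572 - -9148}{-20317} = 2016 \cdot \frac{1}{14749} + \left(-572 + 9148\right) \left(- \frac{1}{20317}\right) = \frac{288}{2107} + 8576 \left(- \frac{1}{20317}\right) = \frac{288}{2107} - \frac{8576}{20317} = - \frac{12218336}{42807919}$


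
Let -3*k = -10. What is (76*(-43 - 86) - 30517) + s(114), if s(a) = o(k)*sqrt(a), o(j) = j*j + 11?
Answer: -40321 + 199*sqrt(114)/9 ≈ -40085.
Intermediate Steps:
k = 10/3 (k = -1/3*(-10) = 10/3 ≈ 3.3333)
o(j) = 11 + j**2 (o(j) = j**2 + 11 = 11 + j**2)
s(a) = 199*sqrt(a)/9 (s(a) = (11 + (10/3)**2)*sqrt(a) = (11 + 100/9)*sqrt(a) = 199*sqrt(a)/9)
(76*(-43 - 86) - 30517) + s(114) = (76*(-43 - 86) - 30517) + 199*sqrt(114)/9 = (76*(-129) - 30517) + 199*sqrt(114)/9 = (-9804 - 30517) + 199*sqrt(114)/9 = -40321 + 199*sqrt(114)/9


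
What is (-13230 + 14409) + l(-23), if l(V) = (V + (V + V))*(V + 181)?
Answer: -9723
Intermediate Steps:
l(V) = 3*V*(181 + V) (l(V) = (V + 2*V)*(181 + V) = (3*V)*(181 + V) = 3*V*(181 + V))
(-13230 + 14409) + l(-23) = (-13230 + 14409) + 3*(-23)*(181 - 23) = 1179 + 3*(-23)*158 = 1179 - 10902 = -9723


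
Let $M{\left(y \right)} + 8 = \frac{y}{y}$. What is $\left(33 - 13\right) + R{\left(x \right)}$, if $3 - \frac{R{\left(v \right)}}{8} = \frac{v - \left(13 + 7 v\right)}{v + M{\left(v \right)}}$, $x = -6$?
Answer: $\frac{756}{13} \approx 58.154$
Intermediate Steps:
$M{\left(y \right)} = -7$ ($M{\left(y \right)} = -8 + \frac{y}{y} = -8 + 1 = -7$)
$R{\left(v \right)} = 24 - \frac{8 \left(-13 - 6 v\right)}{-7 + v}$ ($R{\left(v \right)} = 24 - 8 \frac{v - \left(13 + 7 v\right)}{v - 7} = 24 - 8 \frac{v - \left(13 + 7 v\right)}{-7 + v} = 24 - 8 \frac{-13 - 6 v}{-7 + v} = 24 - \frac{8 \left(-13 - 6 v\right)}{-7 + v}$)
$\left(33 - 13\right) + R{\left(x \right)} = \left(33 - 13\right) + \frac{8 \left(-8 + 9 \left(-6\right)\right)}{-7 - 6} = 20 + \frac{8 \left(-8 - 54\right)}{-13} = 20 + 8 \left(- \frac{1}{13}\right) \left(-62\right) = 20 + \frac{496}{13} = \frac{756}{13}$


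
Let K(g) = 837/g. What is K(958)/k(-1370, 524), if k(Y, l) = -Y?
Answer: 837/1312460 ≈ 0.00063773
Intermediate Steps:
K(958)/k(-1370, 524) = (837/958)/((-1*(-1370))) = (837*(1/958))/1370 = (837/958)*(1/1370) = 837/1312460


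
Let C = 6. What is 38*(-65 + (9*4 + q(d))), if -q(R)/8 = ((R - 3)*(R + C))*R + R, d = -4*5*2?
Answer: 17788978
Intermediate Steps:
d = -40 (d = -20*2 = -40)
q(R) = -8*R - 8*R*(-3 + R)*(6 + R) (q(R) = -8*(((R - 3)*(R + 6))*R + R) = -8*(((-3 + R)*(6 + R))*R + R) = -8*(R*(-3 + R)*(6 + R) + R) = -8*(R + R*(-3 + R)*(6 + R)) = -8*R - 8*R*(-3 + R)*(6 + R))
38*(-65 + (9*4 + q(d))) = 38*(-65 + (9*4 + 8*(-40)*(17 - 1*(-40)**2 - 3*(-40)))) = 38*(-65 + (36 + 8*(-40)*(17 - 1*1600 + 120))) = 38*(-65 + (36 + 8*(-40)*(17 - 1600 + 120))) = 38*(-65 + (36 + 8*(-40)*(-1463))) = 38*(-65 + (36 + 468160)) = 38*(-65 + 468196) = 38*468131 = 17788978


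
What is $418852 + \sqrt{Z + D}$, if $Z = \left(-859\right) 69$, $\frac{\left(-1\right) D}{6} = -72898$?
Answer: $418852 + 3 \sqrt{42013} \approx 4.1947 \cdot 10^{5}$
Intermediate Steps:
$D = 437388$ ($D = \left(-6\right) \left(-72898\right) = 437388$)
$Z = -59271$
$418852 + \sqrt{Z + D} = 418852 + \sqrt{-59271 + 437388} = 418852 + \sqrt{378117} = 418852 + 3 \sqrt{42013}$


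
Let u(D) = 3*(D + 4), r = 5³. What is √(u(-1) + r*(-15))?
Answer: I*√1866 ≈ 43.197*I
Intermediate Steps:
r = 125
u(D) = 12 + 3*D (u(D) = 3*(4 + D) = 12 + 3*D)
√(u(-1) + r*(-15)) = √((12 + 3*(-1)) + 125*(-15)) = √((12 - 3) - 1875) = √(9 - 1875) = √(-1866) = I*√1866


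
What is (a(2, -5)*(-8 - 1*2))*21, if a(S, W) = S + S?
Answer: -840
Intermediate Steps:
a(S, W) = 2*S
(a(2, -5)*(-8 - 1*2))*21 = ((2*2)*(-8 - 1*2))*21 = (4*(-8 - 2))*21 = (4*(-10))*21 = -40*21 = -840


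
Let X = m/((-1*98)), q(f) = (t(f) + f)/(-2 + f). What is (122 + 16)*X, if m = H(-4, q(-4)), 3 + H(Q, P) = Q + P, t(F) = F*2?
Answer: 345/49 ≈ 7.0408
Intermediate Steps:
t(F) = 2*F
q(f) = 3*f/(-2 + f) (q(f) = (2*f + f)/(-2 + f) = (3*f)/(-2 + f) = 3*f/(-2 + f))
H(Q, P) = -3 + P + Q (H(Q, P) = -3 + (Q + P) = -3 + (P + Q) = -3 + P + Q)
m = -5 (m = -3 + 3*(-4)/(-2 - 4) - 4 = -3 + 3*(-4)/(-6) - 4 = -3 + 3*(-4)*(-⅙) - 4 = -3 + 2 - 4 = -5)
X = 5/98 (X = -5/((-1*98)) = -5/(-98) = -5*(-1/98) = 5/98 ≈ 0.051020)
(122 + 16)*X = (122 + 16)*(5/98) = 138*(5/98) = 345/49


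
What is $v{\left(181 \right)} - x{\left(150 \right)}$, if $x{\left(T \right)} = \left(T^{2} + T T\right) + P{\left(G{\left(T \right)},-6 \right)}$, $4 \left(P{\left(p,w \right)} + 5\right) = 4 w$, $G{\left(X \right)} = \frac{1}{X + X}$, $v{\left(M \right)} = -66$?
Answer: $-45055$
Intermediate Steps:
$G{\left(X \right)} = \frac{1}{2 X}$
$P{\left(p,w \right)} = -5 + w$ ($P{\left(p,w \right)} = -5 + \frac{4 w}{4} = -5 + w$)
$x{\left(T \right)} = -11 + 2 T^{2}$ ($x{\left(T \right)} = \left(T^{2} + T T\right) - 11 = \left(T^{2} + T^{2}\right) - 11 = 2 T^{2} - 11 = -11 + 2 T^{2}$)
$v{\left(181 \right)} - x{\left(150 \right)} = -66 - \left(-11 + 2 \cdot 150^{2}\right) = -66 - \left(-11 + 2 \cdot 22500\right) = -66 - \left(-11 + 45000\right) = -66 - 44989 = -45055$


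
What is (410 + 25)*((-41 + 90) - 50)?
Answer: -435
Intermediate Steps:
(410 + 25)*((-41 + 90) - 50) = 435*(49 - 50) = 435*(-1) = -435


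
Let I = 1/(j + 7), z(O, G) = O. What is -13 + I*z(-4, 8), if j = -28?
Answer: -269/21 ≈ -12.810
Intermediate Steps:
I = -1/21 (I = 1/(-28 + 7) = 1/(-21) = -1/21 ≈ -0.047619)
-13 + I*z(-4, 8) = -13 - 1/21*(-4) = -13 + 4/21 = -269/21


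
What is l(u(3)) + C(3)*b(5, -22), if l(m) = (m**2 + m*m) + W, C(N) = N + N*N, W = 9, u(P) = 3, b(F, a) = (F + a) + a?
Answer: -441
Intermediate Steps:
b(F, a) = F + 2*a
C(N) = N + N**2
l(m) = 9 + 2*m**2 (l(m) = (m**2 + m*m) + 9 = (m**2 + m**2) + 9 = 2*m**2 + 9 = 9 + 2*m**2)
l(u(3)) + C(3)*b(5, -22) = (9 + 2*3**2) + (3*(1 + 3))*(5 + 2*(-22)) = (9 + 2*9) + (3*4)*(5 - 44) = (9 + 18) + 12*(-39) = 27 - 468 = -441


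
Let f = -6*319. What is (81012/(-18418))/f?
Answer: 6751/2937671 ≈ 0.0022981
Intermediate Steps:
f = -1914
(81012/(-18418))/f = (81012/(-18418))/(-1914) = (81012*(-1/18418))*(-1/1914) = -40506/9209*(-1/1914) = 6751/2937671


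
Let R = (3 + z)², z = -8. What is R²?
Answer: 625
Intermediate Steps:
R = 25 (R = (3 - 8)² = (-5)² = 25)
R² = 25² = 625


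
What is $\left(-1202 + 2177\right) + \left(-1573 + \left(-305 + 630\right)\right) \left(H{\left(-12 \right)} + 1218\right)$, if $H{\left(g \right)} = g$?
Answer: $-1504113$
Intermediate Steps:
$\left(-1202 + 2177\right) + \left(-1573 + \left(-305 + 630\right)\right) \left(H{\left(-12 \right)} + 1218\right) = \left(-1202 + 2177\right) + \left(-1573 + \left(-305 + 630\right)\right) \left(-12 + 1218\right) = 975 + \left(-1573 + 325\right) 1206 = 975 - 1505088 = -1504113$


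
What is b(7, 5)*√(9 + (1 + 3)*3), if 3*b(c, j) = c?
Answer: 7*√21/3 ≈ 10.693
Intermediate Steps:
b(c, j) = c/3
b(7, 5)*√(9 + (1 + 3)*3) = ((⅓)*7)*√(9 + (1 + 3)*3) = 7*√(9 + 4*3)/3 = 7*√(9 + 12)/3 = 7*√21/3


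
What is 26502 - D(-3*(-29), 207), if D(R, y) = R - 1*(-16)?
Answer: 26399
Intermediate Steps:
D(R, y) = 16 + R (D(R, y) = R + 16 = 16 + R)
26502 - D(-3*(-29), 207) = 26502 - (16 - 3*(-29)) = 26502 - (16 + 87) = 26502 - 1*103 = 26502 - 103 = 26399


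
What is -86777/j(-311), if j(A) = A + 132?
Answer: 86777/179 ≈ 484.79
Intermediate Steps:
j(A) = 132 + A
-86777/j(-311) = -86777/(132 - 311) = -86777/(-179) = -86777*(-1/179) = 86777/179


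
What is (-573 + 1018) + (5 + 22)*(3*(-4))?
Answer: 121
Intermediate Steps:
(-573 + 1018) + (5 + 22)*(3*(-4)) = 445 + 27*(-12) = 445 - 324 = 121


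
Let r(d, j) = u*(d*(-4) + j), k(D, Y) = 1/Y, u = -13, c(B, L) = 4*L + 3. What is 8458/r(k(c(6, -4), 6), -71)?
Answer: 25374/2795 ≈ 9.0784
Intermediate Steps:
c(B, L) = 3 + 4*L
r(d, j) = -13*j + 52*d (r(d, j) = -13*(d*(-4) + j) = -13*(-4*d + j) = -13*(j - 4*d) = -13*j + 52*d)
8458/r(k(c(6, -4), 6), -71) = 8458/(-13*(-71) + 52/6) = 8458/(923 + 52*(⅙)) = 8458/(923 + 26/3) = 8458/(2795/3) = 8458*(3/2795) = 25374/2795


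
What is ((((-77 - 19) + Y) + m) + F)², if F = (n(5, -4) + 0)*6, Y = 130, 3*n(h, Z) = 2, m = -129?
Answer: 8281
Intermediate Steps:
n(h, Z) = ⅔ (n(h, Z) = (⅓)*2 = ⅔)
F = 4 (F = (⅔ + 0)*6 = (⅔)*6 = 4)
((((-77 - 19) + Y) + m) + F)² = ((((-77 - 19) + 130) - 129) + 4)² = (((-96 + 130) - 129) + 4)² = ((34 - 129) + 4)² = (-95 + 4)² = (-91)² = 8281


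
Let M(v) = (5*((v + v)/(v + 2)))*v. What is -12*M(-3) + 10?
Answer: 1090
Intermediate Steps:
M(v) = 10*v²/(2 + v) (M(v) = (5*((2*v)/(2 + v)))*v = (5*(2*v/(2 + v)))*v = (10*v/(2 + v))*v = 10*v²/(2 + v))
-12*M(-3) + 10 = -120*(-3)²/(2 - 3) + 10 = -120*9/(-1) + 10 = -120*9*(-1) + 10 = -12*(-90) + 10 = 1080 + 10 = 1090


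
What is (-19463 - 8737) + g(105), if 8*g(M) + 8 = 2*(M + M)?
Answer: -56297/2 ≈ -28149.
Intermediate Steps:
g(M) = -1 + M/2 (g(M) = -1 + (2*(M + M))/8 = -1 + (2*(2*M))/8 = -1 + (4*M)/8 = -1 + M/2)
(-19463 - 8737) + g(105) = (-19463 - 8737) + (-1 + (1/2)*105) = -28200 + (-1 + 105/2) = -28200 + 103/2 = -56297/2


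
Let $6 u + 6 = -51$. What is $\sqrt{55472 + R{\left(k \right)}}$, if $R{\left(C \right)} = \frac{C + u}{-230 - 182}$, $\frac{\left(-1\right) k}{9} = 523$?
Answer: $\frac{\sqrt{9417982366}}{412} \approx 235.55$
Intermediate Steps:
$u = - \frac{19}{2}$ ($u = -1 + \frac{1}{6} \left(-51\right) = -1 - \frac{17}{2} = - \frac{19}{2} \approx -9.5$)
$k = -4707$ ($k = \left(-9\right) 523 = -4707$)
$R{\left(C \right)} = \frac{19}{824} - \frac{C}{412}$ ($R{\left(C \right)} = \frac{C - \frac{19}{2}}{-230 - 182} = \frac{- \frac{19}{2} + C}{-412} = \left(- \frac{19}{2} + C\right) \left(- \frac{1}{412}\right) = \frac{19}{824} - \frac{C}{412}$)
$\sqrt{55472 + R{\left(k \right)}} = \sqrt{55472 + \left(\frac{19}{824} - - \frac{4707}{412}\right)} = \sqrt{55472 + \left(\frac{19}{824} + \frac{4707}{412}\right)} = \sqrt{55472 + \frac{9433}{824}} = \sqrt{\frac{45718361}{824}} = \frac{\sqrt{9417982366}}{412}$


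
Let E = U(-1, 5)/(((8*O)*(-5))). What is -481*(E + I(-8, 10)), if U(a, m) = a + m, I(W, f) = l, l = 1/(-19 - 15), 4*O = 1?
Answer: 35113/170 ≈ 206.55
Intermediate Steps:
O = ¼ (O = (¼)*1 = ¼ ≈ 0.25000)
l = -1/34 (l = 1/(-34) = -1/34 ≈ -0.029412)
I(W, f) = -1/34
E = -⅖ (E = (-1 + 5)/(((8*(¼))*(-5))) = 4/((2*(-5))) = 4/(-10) = 4*(-⅒) = -⅖ ≈ -0.40000)
-481*(E + I(-8, 10)) = -481*(-⅖ - 1/34) = -481*(-73/170) = 35113/170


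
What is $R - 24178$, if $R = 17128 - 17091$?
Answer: $-24141$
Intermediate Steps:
$R = 37$ ($R = 17128 - 17091 = 37$)
$R - 24178 = 37 - 24178 = -24141$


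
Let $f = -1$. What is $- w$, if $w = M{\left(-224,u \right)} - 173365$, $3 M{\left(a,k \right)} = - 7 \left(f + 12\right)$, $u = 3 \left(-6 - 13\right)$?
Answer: $\frac{520172}{3} \approx 1.7339 \cdot 10^{5}$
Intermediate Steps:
$u = -57$ ($u = 3 \left(-19\right) = -57$)
$M{\left(a,k \right)} = - \frac{77}{3}$ ($M{\left(a,k \right)} = \frac{\left(-7\right) \left(-1 + 12\right)}{3} = \frac{\left(-7\right) 11}{3} = \frac{1}{3} \left(-77\right) = - \frac{77}{3}$)
$w = - \frac{520172}{3}$ ($w = - \frac{77}{3} - 173365 = - \frac{520172}{3} \approx -1.7339 \cdot 10^{5}$)
$- w = \left(-1\right) \left(- \frac{520172}{3}\right) = \frac{520172}{3}$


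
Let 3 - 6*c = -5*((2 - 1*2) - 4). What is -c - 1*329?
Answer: -1957/6 ≈ -326.17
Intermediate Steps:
c = -17/6 (c = ½ - (-5)*((2 - 1*2) - 4)/6 = ½ - (-5)*((2 - 2) - 4)/6 = ½ - (-5)*(0 - 4)/6 = ½ - (-5)*(-4)/6 = ½ - ⅙*20 = ½ - 10/3 = -17/6 ≈ -2.8333)
-c - 1*329 = -1*(-17/6) - 1*329 = 17/6 - 329 = -1957/6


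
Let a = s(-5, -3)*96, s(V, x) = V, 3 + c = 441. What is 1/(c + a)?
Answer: -1/42 ≈ -0.023810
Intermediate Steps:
c = 438 (c = -3 + 441 = 438)
a = -480 (a = -5*96 = -480)
1/(c + a) = 1/(438 - 480) = 1/(-42) = -1/42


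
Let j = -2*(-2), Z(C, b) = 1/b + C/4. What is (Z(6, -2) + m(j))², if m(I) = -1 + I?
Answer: 16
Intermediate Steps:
Z(C, b) = 1/b + C/4 (Z(C, b) = 1/b + C*(¼) = 1/b + C/4)
j = 4
(Z(6, -2) + m(j))² = ((1/(-2) + (¼)*6) + (-1 + 4))² = ((-½ + 3/2) + 3)² = (1 + 3)² = 4² = 16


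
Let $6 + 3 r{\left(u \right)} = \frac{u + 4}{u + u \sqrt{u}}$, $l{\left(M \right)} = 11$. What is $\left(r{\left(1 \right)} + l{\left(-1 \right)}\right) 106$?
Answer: $\frac{3127}{3} \approx 1042.3$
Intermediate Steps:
$r{\left(u \right)} = -2 + \frac{4 + u}{3 \left(u + u^{\frac{3}{2}}\right)}$ ($r{\left(u \right)} = -2 + \frac{\left(u + 4\right) \frac{1}{u + u \sqrt{u}}}{3} = -2 + \frac{\left(4 + u\right) \frac{1}{u + u^{\frac{3}{2}}}}{3} = -2 + \frac{\frac{1}{u + u^{\frac{3}{2}}} \left(4 + u\right)}{3} = -2 + \frac{4 + u}{3 \left(u + u^{\frac{3}{2}}\right)}$)
$\left(r{\left(1 \right)} + l{\left(-1 \right)}\right) 106 = \left(\frac{4 - 6 \cdot 1^{\frac{3}{2}} - 5}{3 \left(1 + 1^{\frac{3}{2}}\right)} + 11\right) 106 = \left(\frac{4 - 6 - 5}{3 \left(1 + 1\right)} + 11\right) 106 = \left(\frac{4 - 6 - 5}{3 \cdot 2} + 11\right) 106 = \left(\frac{1}{3} \cdot \frac{1}{2} \left(-7\right) + 11\right) 106 = \left(- \frac{7}{6} + 11\right) 106 = \frac{59}{6} \cdot 106 = \frac{3127}{3}$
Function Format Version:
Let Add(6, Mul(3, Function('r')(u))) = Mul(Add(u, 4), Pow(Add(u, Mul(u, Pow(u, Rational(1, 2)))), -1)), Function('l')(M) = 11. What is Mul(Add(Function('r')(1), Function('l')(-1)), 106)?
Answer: Rational(3127, 3) ≈ 1042.3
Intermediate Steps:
Function('r')(u) = Add(-2, Mul(Rational(1, 3), Pow(Add(u, Pow(u, Rational(3, 2))), -1), Add(4, u))) (Function('r')(u) = Add(-2, Mul(Rational(1, 3), Mul(Add(u, 4), Pow(Add(u, Mul(u, Pow(u, Rational(1, 2)))), -1)))) = Add(-2, Mul(Rational(1, 3), Mul(Add(4, u), Pow(Add(u, Pow(u, Rational(3, 2))), -1)))) = Add(-2, Mul(Rational(1, 3), Mul(Pow(Add(u, Pow(u, Rational(3, 2))), -1), Add(4, u)))) = Add(-2, Mul(Rational(1, 3), Pow(Add(u, Pow(u, Rational(3, 2))), -1), Add(4, u))))
Mul(Add(Function('r')(1), Function('l')(-1)), 106) = Mul(Add(Mul(Rational(1, 3), Pow(Add(1, Pow(1, Rational(3, 2))), -1), Add(4, Mul(-6, Pow(1, Rational(3, 2))), Mul(-5, 1))), 11), 106) = Mul(Add(Mul(Rational(1, 3), Pow(Add(1, 1), -1), Add(4, Mul(-6, 1), -5)), 11), 106) = Mul(Add(Mul(Rational(1, 3), Pow(2, -1), Add(4, -6, -5)), 11), 106) = Mul(Add(Mul(Rational(1, 3), Rational(1, 2), -7), 11), 106) = Mul(Add(Rational(-7, 6), 11), 106) = Mul(Rational(59, 6), 106) = Rational(3127, 3)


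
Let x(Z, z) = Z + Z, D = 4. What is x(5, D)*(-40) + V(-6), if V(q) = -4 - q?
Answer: -398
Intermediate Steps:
x(Z, z) = 2*Z
x(5, D)*(-40) + V(-6) = (2*5)*(-40) + (-4 - 1*(-6)) = 10*(-40) + (-4 + 6) = -400 + 2 = -398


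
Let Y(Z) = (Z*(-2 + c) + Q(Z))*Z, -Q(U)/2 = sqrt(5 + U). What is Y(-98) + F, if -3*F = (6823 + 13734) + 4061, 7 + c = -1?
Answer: -104246 + 196*I*sqrt(93) ≈ -1.0425e+5 + 1890.2*I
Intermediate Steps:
c = -8 (c = -7 - 1 = -8)
Q(U) = -2*sqrt(5 + U)
F = -8206 (F = -((6823 + 13734) + 4061)/3 = -(20557 + 4061)/3 = -1/3*24618 = -8206)
Y(Z) = Z*(-10*Z - 2*sqrt(5 + Z)) (Y(Z) = (Z*(-2 - 8) - 2*sqrt(5 + Z))*Z = (Z*(-10) - 2*sqrt(5 + Z))*Z = (-10*Z - 2*sqrt(5 + Z))*Z = Z*(-10*Z - 2*sqrt(5 + Z)))
Y(-98) + F = -2*(-98)*(sqrt(5 - 98) + 5*(-98)) - 8206 = -2*(-98)*(sqrt(-93) - 490) - 8206 = -2*(-98)*(I*sqrt(93) - 490) - 8206 = -2*(-98)*(-490 + I*sqrt(93)) - 8206 = (-96040 + 196*I*sqrt(93)) - 8206 = -104246 + 196*I*sqrt(93)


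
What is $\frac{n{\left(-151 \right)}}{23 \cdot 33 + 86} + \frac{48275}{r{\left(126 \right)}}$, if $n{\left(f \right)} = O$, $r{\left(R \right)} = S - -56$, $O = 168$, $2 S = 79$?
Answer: $\frac{81616838}{161395} \approx 505.7$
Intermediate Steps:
$S = \frac{79}{2}$ ($S = \frac{1}{2} \cdot 79 = \frac{79}{2} \approx 39.5$)
$r{\left(R \right)} = \frac{191}{2}$ ($r{\left(R \right)} = \frac{79}{2} - -56 = \frac{79}{2} + 56 = \frac{191}{2}$)
$n{\left(f \right)} = 168$
$\frac{n{\left(-151 \right)}}{23 \cdot 33 + 86} + \frac{48275}{r{\left(126 \right)}} = \frac{168}{23 \cdot 33 + 86} + \frac{48275}{\frac{191}{2}} = \frac{168}{759 + 86} + 48275 \cdot \frac{2}{191} = \frac{168}{845} + \frac{96550}{191} = \frac{81616838}{161395}$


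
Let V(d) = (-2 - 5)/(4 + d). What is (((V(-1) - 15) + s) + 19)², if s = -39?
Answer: 12544/9 ≈ 1393.8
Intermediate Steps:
V(d) = -7/(4 + d)
(((V(-1) - 15) + s) + 19)² = (((-7/(4 - 1) - 15) - 39) + 19)² = (((-7/3 - 15) - 39) + 19)² = ((-52/3 - 39) + 19)² = (-169/3 + 19)² = (-112/3)² = 12544/9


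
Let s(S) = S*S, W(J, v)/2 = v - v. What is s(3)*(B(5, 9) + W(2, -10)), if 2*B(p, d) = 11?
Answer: 99/2 ≈ 49.500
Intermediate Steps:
W(J, v) = 0 (W(J, v) = 2*(v - v) = 2*0 = 0)
s(S) = S²
B(p, d) = 11/2 (B(p, d) = (½)*11 = 11/2)
s(3)*(B(5, 9) + W(2, -10)) = 3²*(11/2 + 0) = 9*(11/2) = 99/2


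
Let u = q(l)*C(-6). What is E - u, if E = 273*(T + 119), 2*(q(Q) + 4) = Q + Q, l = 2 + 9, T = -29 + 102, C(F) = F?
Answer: 52458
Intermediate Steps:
T = 73
l = 11
q(Q) = -4 + Q (q(Q) = -4 + (Q + Q)/2 = -4 + (2*Q)/2 = -4 + Q)
E = 52416 (E = 273*(73 + 119) = 273*192 = 52416)
u = -42 (u = (-4 + 11)*(-6) = 7*(-6) = -42)
E - u = 52416 - 1*(-42) = 52416 + 42 = 52458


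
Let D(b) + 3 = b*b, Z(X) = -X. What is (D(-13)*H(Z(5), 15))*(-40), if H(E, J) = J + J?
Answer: -199200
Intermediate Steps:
H(E, J) = 2*J
D(b) = -3 + b² (D(b) = -3 + b*b = -3 + b²)
(D(-13)*H(Z(5), 15))*(-40) = ((-3 + (-13)²)*(2*15))*(-40) = ((-3 + 169)*30)*(-40) = (166*30)*(-40) = 4980*(-40) = -199200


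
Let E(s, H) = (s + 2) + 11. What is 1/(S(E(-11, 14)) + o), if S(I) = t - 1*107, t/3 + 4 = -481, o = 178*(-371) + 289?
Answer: -1/67311 ≈ -1.4856e-5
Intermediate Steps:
o = -65749 (o = -66038 + 289 = -65749)
t = -1455 (t = -12 + 3*(-481) = -12 - 1443 = -1455)
E(s, H) = 13 + s (E(s, H) = (2 + s) + 11 = 13 + s)
S(I) = -1562 (S(I) = -1455 - 1*107 = -1455 - 107 = -1562)
1/(S(E(-11, 14)) + o) = 1/(-1562 - 65749) = 1/(-67311) = -1/67311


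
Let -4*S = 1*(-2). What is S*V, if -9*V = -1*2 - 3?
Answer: 5/18 ≈ 0.27778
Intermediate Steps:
S = ½ (S = -(-2)/4 = -¼*(-2) = ½ ≈ 0.50000)
V = 5/9 (V = -(-1*2 - 3)/9 = -(-2 - 3)/9 = -⅑*(-5) = 5/9 ≈ 0.55556)
S*V = (½)*(5/9) = 5/18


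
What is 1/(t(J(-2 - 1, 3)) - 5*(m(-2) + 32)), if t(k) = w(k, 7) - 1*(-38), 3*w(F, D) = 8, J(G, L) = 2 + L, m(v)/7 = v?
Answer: -3/148 ≈ -0.020270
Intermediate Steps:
m(v) = 7*v
w(F, D) = 8/3 (w(F, D) = (⅓)*8 = 8/3)
t(k) = 122/3 (t(k) = 8/3 - 1*(-38) = 8/3 + 38 = 122/3)
1/(t(J(-2 - 1, 3)) - 5*(m(-2) + 32)) = 1/(122/3 - 5*(7*(-2) + 32)) = 1/(122/3 - 5*(-14 + 32)) = 1/(122/3 - 5*18) = 1/(122/3 - 90) = 1/(-148/3) = -3/148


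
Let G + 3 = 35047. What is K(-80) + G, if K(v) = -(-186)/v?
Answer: 1401667/40 ≈ 35042.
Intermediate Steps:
K(v) = 186/v
G = 35044 (G = -3 + 35047 = 35044)
K(-80) + G = 186/(-80) + 35044 = 186*(-1/80) + 35044 = -93/40 + 35044 = 1401667/40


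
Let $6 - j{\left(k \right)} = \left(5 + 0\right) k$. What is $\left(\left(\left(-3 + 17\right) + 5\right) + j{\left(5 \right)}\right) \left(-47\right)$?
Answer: $0$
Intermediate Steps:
$j{\left(k \right)} = 6 - 5 k$ ($j{\left(k \right)} = 6 - \left(5 + 0\right) k = 6 - 5 k$)
$\left(\left(\left(-3 + 17\right) + 5\right) + j{\left(5 \right)}\right) \left(-47\right) = \left(\left(\left(-3 + 17\right) + 5\right) + \left(6 - 25\right)\right) \left(-47\right) = \left(\left(14 + 5\right) + \left(6 - 25\right)\right) \left(-47\right) = \left(19 - 19\right) \left(-47\right) = 0 \left(-47\right) = 0$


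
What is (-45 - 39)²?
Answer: 7056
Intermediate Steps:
(-45 - 39)² = (-84)² = 7056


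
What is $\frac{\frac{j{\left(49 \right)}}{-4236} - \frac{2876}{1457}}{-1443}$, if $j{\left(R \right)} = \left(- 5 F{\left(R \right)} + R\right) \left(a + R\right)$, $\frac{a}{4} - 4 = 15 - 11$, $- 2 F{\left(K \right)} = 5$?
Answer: $\frac{12960521}{5937321624} \approx 0.0021829$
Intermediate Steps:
$F{\left(K \right)} = - \frac{5}{2}$ ($F{\left(K \right)} = \left(- \frac{1}{2}\right) 5 = - \frac{5}{2}$)
$a = 32$ ($a = 16 + 4 \left(15 - 11\right) = 16 + 4 \cdot 4 = 16 + 16 = 32$)
$j{\left(R \right)} = \left(32 + R\right) \left(\frac{25}{2} + R\right)$ ($j{\left(R \right)} = \left(\left(-5\right) \left(- \frac{5}{2}\right) + R\right) \left(32 + R\right) = \left(\frac{25}{2} + R\right) \left(32 + R\right) = \left(32 + R\right) \left(\frac{25}{2} + R\right)$)
$\frac{\frac{j{\left(49 \right)}}{-4236} - \frac{2876}{1457}}{-1443} = \frac{\frac{400 + 49^{2} + \frac{89}{2} \cdot 49}{-4236} - \frac{2876}{1457}}{-1443} = \left(\left(400 + 2401 + \frac{4361}{2}\right) \left(- \frac{1}{4236}\right) - \frac{2876}{1457}\right) \left(- \frac{1}{1443}\right) = \left(\frac{9963}{2} \left(- \frac{1}{4236}\right) - \frac{2876}{1457}\right) \left(- \frac{1}{1443}\right) = \left(- \frac{3321}{2824} - \frac{2876}{1457}\right) \left(- \frac{1}{1443}\right) = \left(- \frac{12960521}{4114568}\right) \left(- \frac{1}{1443}\right) = \frac{12960521}{5937321624}$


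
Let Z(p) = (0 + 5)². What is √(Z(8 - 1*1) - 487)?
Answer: I*√462 ≈ 21.494*I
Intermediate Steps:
Z(p) = 25 (Z(p) = 5² = 25)
√(Z(8 - 1*1) - 487) = √(25 - 487) = √(-462) = I*√462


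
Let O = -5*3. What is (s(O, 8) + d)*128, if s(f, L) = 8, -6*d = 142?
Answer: -6016/3 ≈ -2005.3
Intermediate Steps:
O = -15
d = -71/3 (d = -⅙*142 = -71/3 ≈ -23.667)
(s(O, 8) + d)*128 = (8 - 71/3)*128 = -47/3*128 = -6016/3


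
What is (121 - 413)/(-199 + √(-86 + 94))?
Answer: 58108/39593 + 584*√2/39593 ≈ 1.4885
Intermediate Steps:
(121 - 413)/(-199 + √(-86 + 94)) = -292/(-199 + √8) = -292/(-199 + 2*√2)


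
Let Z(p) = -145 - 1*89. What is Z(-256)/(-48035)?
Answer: 18/3695 ≈ 0.0048715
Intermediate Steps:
Z(p) = -234 (Z(p) = -145 - 89 = -234)
Z(-256)/(-48035) = -234/(-48035) = -234*(-1/48035) = 18/3695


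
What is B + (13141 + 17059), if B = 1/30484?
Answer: 920616801/30484 ≈ 30200.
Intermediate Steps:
B = 1/30484 ≈ 3.2804e-5
B + (13141 + 17059) = 1/30484 + (13141 + 17059) = 1/30484 + 30200 = 920616801/30484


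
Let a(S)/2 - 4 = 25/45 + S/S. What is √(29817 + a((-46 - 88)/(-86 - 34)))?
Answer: √268453/3 ≈ 172.71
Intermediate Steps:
a(S) = 100/9 (a(S) = 8 + 2*(25/45 + S/S) = 8 + 2*(25*(1/45) + 1) = 8 + 2*(5/9 + 1) = 8 + 2*(14/9) = 8 + 28/9 = 100/9)
√(29817 + a((-46 - 88)/(-86 - 34))) = √(29817 + 100/9) = √(268453/9) = √268453/3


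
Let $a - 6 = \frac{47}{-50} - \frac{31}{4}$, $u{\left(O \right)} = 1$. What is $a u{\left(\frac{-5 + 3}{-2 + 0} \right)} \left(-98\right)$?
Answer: $\frac{13181}{50} \approx 263.62$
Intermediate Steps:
$a = - \frac{269}{100}$ ($a = 6 + \left(\frac{47}{-50} - \frac{31}{4}\right) = 6 + \left(47 \left(- \frac{1}{50}\right) - \frac{31}{4}\right) = 6 - \frac{869}{100} = - \frac{269}{100} \approx -2.69$)
$a u{\left(\frac{-5 + 3}{-2 + 0} \right)} \left(-98\right) = \left(- \frac{269}{100}\right) 1 \left(-98\right) = \left(- \frac{269}{100}\right) \left(-98\right) = \frac{13181}{50}$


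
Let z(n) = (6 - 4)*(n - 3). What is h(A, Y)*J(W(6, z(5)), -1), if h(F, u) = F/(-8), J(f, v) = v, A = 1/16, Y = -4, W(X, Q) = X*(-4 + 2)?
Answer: 1/128 ≈ 0.0078125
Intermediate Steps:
z(n) = -6 + 2*n (z(n) = 2*(-3 + n) = -6 + 2*n)
W(X, Q) = -2*X (W(X, Q) = X*(-2) = -2*X)
A = 1/16 ≈ 0.062500
h(F, u) = -F/8 (h(F, u) = F*(-⅛) = -F/8)
h(A, Y)*J(W(6, z(5)), -1) = -⅛*1/16*(-1) = -1/128*(-1) = 1/128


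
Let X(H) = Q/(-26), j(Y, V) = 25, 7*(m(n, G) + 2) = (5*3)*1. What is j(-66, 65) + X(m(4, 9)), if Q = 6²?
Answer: 307/13 ≈ 23.615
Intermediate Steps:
Q = 36
m(n, G) = ⅐ (m(n, G) = -2 + ((5*3)*1)/7 = -2 + (15*1)/7 = -2 + (⅐)*15 = -2 + 15/7 = ⅐)
X(H) = -18/13 (X(H) = 36/(-26) = 36*(-1/26) = -18/13)
j(-66, 65) + X(m(4, 9)) = 25 - 18/13 = 307/13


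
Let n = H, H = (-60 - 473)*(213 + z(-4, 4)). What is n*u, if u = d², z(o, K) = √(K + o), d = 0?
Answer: 0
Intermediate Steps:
H = -113529 (H = (-60 - 473)*(213 + √(4 - 4)) = -533*(213 + √0) = -533*(213 + 0) = -533*213 = -113529)
u = 0 (u = 0² = 0)
n = -113529
n*u = -113529*0 = 0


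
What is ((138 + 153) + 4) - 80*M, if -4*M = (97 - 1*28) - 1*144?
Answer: -1205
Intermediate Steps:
M = 75/4 (M = -((97 - 1*28) - 1*144)/4 = -((97 - 28) - 144)/4 = -(69 - 144)/4 = -¼*(-75) = 75/4 ≈ 18.750)
((138 + 153) + 4) - 80*M = ((138 + 153) + 4) - 80*75/4 = (291 + 4) - 1500 = 295 - 1500 = -1205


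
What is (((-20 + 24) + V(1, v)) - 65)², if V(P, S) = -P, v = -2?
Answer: 3844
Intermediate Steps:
(((-20 + 24) + V(1, v)) - 65)² = (((-20 + 24) - 1*1) - 65)² = ((4 - 1) - 65)² = (3 - 65)² = (-62)² = 3844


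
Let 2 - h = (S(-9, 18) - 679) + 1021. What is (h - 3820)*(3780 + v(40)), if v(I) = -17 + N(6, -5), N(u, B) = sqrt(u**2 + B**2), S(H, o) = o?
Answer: -15721814 - 4178*sqrt(61) ≈ -1.5754e+7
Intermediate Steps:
N(u, B) = sqrt(B**2 + u**2)
v(I) = -17 + sqrt(61) (v(I) = -17 + sqrt((-5)**2 + 6**2) = -17 + sqrt(25 + 36) = -17 + sqrt(61))
h = -358 (h = 2 - ((18 - 679) + 1021) = 2 - (-661 + 1021) = 2 - 1*360 = 2 - 360 = -358)
(h - 3820)*(3780 + v(40)) = (-358 - 3820)*(3780 + (-17 + sqrt(61))) = -4178*(3763 + sqrt(61)) = -15721814 - 4178*sqrt(61)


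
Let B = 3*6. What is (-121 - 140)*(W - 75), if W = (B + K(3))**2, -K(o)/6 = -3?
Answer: -318681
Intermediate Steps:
K(o) = 18 (K(o) = -6*(-3) = 18)
B = 18
W = 1296 (W = (18 + 18)**2 = 36**2 = 1296)
(-121 - 140)*(W - 75) = (-121 - 140)*(1296 - 75) = -261*1221 = -318681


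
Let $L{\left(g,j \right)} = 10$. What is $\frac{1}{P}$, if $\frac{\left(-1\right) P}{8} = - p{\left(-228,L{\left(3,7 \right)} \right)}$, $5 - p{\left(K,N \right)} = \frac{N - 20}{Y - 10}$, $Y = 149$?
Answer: $\frac{139}{5640} \approx 0.024645$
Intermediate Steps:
$p{\left(K,N \right)} = \frac{715}{139} - \frac{N}{139}$ ($p{\left(K,N \right)} = 5 - \frac{N - 20}{149 - 10} = 5 - \frac{-20 + N}{139} = 5 - \left(-20 + N\right) \frac{1}{139} = 5 - \left(- \frac{20}{139} + \frac{N}{139}\right) = \frac{715}{139} - \frac{N}{139}$)
$P = \frac{5640}{139}$ ($P = - 8 \left(- (\frac{715}{139} - \frac{10}{139})\right) = - 8 \left(\left(-1\right) \frac{705}{139}\right) = \left(-8\right) \left(- \frac{705}{139}\right) = \frac{5640}{139} \approx 40.576$)
$\frac{1}{P} = \frac{1}{\frac{5640}{139}} = \frac{139}{5640}$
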